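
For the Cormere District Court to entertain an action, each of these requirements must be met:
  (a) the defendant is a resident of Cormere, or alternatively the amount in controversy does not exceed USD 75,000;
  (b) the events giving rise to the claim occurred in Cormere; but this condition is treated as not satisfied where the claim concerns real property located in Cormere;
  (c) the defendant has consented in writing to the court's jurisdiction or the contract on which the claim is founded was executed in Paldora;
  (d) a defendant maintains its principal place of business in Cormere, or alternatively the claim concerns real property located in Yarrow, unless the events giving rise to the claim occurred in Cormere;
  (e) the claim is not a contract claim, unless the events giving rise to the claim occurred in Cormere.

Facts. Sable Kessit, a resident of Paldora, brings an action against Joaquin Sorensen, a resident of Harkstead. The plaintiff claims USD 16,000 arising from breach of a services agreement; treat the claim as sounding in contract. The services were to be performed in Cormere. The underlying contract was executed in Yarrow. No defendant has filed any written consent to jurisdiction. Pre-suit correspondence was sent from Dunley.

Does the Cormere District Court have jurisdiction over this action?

The Cormere District Court:
  (a) The amount in controversy is $16,000, within the $75,000 ceiling, so this disjunct is met. Satisfied.
  (b) The operative events occurred in Cormere. The exception is not triggered, since the claim does not concern real property. Met.
  (c) No such written consent has been filed; the contract was executed in Yarrow, not Paldora — no alternative holds. Not satisfied.
  (d) No defendant is a corporation; the claim does not concern real property — none of the alternatives is met. However, the operative events occurred in Cormere, so the 'unless' proviso supplies this condition. Condition met.
  (e) The claim is a contract claim. But the operative events occurred in Cormere, and the 'unless' clause therefore excuses the requirement. Met.
  → At least one condition fails; no jurisdiction.

No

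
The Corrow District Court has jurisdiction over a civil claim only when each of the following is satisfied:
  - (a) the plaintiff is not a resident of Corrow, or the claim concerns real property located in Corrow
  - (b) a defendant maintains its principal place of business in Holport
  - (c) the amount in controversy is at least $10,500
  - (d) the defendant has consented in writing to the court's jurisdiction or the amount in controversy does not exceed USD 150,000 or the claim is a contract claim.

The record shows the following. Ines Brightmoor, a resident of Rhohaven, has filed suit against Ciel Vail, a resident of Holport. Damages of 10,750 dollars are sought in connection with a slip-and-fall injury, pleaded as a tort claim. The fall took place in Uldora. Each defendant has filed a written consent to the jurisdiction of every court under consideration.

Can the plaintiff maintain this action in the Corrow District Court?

No

The Corrow District Court:
  (a) The plaintiff resides in Rhohaven, which is not Corrow, which satisfies one of the alternatives. Satisfied.
  (b) No defendant is a corporation. Condition not met.
  (c) The amount in controversy is 10,750 dollars, which meets the USD 10,500 floor. Satisfied.
  (d) Every defendant has filed written consent, which satisfies one of the alternatives. Satisfied.
  → No jurisdiction.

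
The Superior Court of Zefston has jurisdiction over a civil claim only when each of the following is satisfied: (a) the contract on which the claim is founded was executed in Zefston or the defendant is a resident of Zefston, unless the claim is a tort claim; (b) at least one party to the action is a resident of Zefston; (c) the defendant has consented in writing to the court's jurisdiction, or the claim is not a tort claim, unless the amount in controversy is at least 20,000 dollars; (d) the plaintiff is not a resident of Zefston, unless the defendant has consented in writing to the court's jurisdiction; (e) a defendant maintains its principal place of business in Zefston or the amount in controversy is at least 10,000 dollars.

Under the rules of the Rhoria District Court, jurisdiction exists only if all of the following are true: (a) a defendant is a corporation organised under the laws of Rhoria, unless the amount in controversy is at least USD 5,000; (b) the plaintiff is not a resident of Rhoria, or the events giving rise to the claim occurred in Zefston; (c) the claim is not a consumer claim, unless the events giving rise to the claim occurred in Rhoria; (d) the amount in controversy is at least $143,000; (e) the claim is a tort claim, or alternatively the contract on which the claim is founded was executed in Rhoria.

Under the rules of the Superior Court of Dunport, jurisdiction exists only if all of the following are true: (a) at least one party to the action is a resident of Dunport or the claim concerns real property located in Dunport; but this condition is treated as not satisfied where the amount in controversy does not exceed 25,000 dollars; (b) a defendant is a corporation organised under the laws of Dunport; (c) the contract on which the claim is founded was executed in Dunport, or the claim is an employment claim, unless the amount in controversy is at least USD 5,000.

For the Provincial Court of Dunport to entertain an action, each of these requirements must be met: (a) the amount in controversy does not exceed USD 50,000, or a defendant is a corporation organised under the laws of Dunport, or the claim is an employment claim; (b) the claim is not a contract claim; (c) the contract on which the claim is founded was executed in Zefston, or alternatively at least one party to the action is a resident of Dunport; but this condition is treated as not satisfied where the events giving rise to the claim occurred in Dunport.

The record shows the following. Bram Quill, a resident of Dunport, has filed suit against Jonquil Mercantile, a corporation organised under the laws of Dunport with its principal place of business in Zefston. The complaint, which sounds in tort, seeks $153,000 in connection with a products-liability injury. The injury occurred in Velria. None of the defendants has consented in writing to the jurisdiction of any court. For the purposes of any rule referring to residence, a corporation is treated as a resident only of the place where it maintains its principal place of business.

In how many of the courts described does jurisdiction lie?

The Superior Court of Zefston:
  (a) The defendant resides in Zefston, so this disjunct is met. Satisfied.
  (b) Jonquil Mercantile resides in Zefston. Met.
  (c) No such written consent has been filed; the claim is a tort claim — no alternative holds. But the amount in controversy is USD 153,000, which meets the $20,000 floor, and the 'unless' clause therefore excuses the requirement. Condition met.
  (d) The plaintiff resides in Dunport, which is not Zefston. Condition met.
  (e) Jonquil Mercantile has its principal place of business in Zefston, so one alternative holds. Condition met.
  → Jurisdiction lies.
The Rhoria District Court:
  (a) The corporate defendant(s) are organised in Dunport, not Rhoria. However, the amount in controversy is 153,000 dollars, which meets the 5,000 dollars floor, so the 'unless' proviso supplies this condition. Condition met.
  (b) The plaintiff resides in Dunport, which is not Rhoria — that alternative is enough. Satisfied.
  (c) The claim is a tort claim, not a consumer claim. Satisfied.
  (d) The amount in controversy is $153,000, which meets the $143,000 floor. Met.
  (e) The claim is a tort claim, which satisfies one of the alternatives. Condition met.
  → The court has jurisdiction.
The Superior Court of Dunport:
  (a) Bram Quill resides in Dunport — that alternative is enough. And the carve-out is inapplicable — the amount in controversy is 153,000 dollars, above the USD 25,000 ceiling. Met.
  (b) Jonquil Mercantile is organised under the laws of Dunport. Met.
  (c) No contract (and hence no place of execution) is alleged; the claim is a tort claim, not an employment claim — none of the alternatives is met. But the amount in controversy is 153,000 dollars, which meets the 5,000 dollars floor, and the 'unless' clause therefore excuses the requirement. Satisfied.
  → The court has jurisdiction.
The Provincial Court of Dunport:
  (a) Jonquil Mercantile is organised under the laws of Dunport — that alternative is enough. Met.
  (b) The claim is a tort claim, not a contract claim. Met.
  (c) Bram Quill resides in Dunport, so this disjunct is met. And the carve-out is inapplicable — the operative events occurred in Velria, not Dunport. Satisfied.
  → All conditions met; jurisdiction exists.
Courts with jurisdiction: the Superior Court of Zefston, the Rhoria District Court, the Superior Court of Dunport, the Provincial Court of Dunport — 4 in total.

4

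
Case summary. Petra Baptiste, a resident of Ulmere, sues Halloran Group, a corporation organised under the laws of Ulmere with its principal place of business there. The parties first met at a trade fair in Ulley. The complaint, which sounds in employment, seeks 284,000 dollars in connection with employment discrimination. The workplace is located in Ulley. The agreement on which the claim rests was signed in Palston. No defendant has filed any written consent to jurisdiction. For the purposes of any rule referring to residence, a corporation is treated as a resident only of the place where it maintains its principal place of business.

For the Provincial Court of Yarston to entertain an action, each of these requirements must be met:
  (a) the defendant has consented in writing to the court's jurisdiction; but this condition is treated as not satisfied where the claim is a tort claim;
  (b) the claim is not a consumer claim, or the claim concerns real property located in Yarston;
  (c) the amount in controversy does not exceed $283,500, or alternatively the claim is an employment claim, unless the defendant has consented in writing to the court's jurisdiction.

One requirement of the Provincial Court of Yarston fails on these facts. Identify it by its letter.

The Provincial Court of Yarston:
  (a) No such written consent has been filed. Condition not met.
  (b) The claim is an employment claim, not a consumer claim, so this disjunct is met. Met.
  (c) The claim is an employment claim — that alternative is enough. Condition met.
Only condition (a) fails.

(a)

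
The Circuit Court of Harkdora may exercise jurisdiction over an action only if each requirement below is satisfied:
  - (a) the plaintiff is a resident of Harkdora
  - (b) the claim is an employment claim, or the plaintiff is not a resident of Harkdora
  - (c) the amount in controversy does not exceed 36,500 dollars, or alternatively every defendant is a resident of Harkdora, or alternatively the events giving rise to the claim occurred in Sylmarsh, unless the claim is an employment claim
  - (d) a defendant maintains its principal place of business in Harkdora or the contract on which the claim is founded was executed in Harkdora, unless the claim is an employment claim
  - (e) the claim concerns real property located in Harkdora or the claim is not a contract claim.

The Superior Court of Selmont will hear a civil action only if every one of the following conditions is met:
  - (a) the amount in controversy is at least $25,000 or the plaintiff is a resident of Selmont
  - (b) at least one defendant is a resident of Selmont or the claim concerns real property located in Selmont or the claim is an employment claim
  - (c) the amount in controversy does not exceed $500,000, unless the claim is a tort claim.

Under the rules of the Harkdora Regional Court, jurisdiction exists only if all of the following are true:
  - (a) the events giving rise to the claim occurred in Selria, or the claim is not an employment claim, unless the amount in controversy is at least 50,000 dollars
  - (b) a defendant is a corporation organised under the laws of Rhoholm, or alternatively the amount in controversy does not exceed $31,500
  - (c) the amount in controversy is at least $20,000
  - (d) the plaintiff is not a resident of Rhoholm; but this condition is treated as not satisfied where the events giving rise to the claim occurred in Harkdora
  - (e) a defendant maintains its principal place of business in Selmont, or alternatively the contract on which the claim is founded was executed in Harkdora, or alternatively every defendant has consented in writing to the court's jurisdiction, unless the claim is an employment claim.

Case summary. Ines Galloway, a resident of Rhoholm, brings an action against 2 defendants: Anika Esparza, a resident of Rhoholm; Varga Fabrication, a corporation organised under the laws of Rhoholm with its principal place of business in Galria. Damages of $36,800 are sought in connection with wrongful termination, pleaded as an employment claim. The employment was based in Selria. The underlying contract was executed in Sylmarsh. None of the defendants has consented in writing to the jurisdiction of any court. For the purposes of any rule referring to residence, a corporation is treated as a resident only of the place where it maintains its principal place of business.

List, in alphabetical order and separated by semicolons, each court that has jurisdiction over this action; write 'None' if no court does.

the Superior Court of Selmont

The Circuit Court of Harkdora:
  (a) The plaintiff resides in Rhoholm, not Harkdora. Condition not met.
  (b) The claim is an employment claim — that alternative is enough. Satisfied.
  (c) The amount in controversy is $36,800, above the $36,500 ceiling; the defendants reside as follows — Anika Esparza in Rhoholm, Varga Fabrication in Galria — not all in Harkdora; the operative events occurred in Selria, not Sylmarsh — no alternative holds. The proviso rescues it, though: the claim is an employment claim. Met.
  (d) The corporate defendant(s) have their principal place of business in Galria, not Harkdora; the contract was executed in Sylmarsh, not Harkdora — no alternative holds. But the claim is an employment claim, and the 'unless' clause therefore excuses the requirement. Met.
  (e) The claim is an employment claim, not a contract claim, which satisfies one of the alternatives. Met.
  → No jurisdiction.
The Superior Court of Selmont:
  (a) The amount in controversy is USD 36,800, which meets the $25,000 floor, so this disjunct is met. Satisfied.
  (b) The claim is an employment claim, so one alternative holds. Condition met.
  (c) The amount in controversy is 36,800 dollars, within the USD 500,000 ceiling. Met.
  → Jurisdiction lies.
The Harkdora Regional Court:
  (a) The operative events occurred in Selria — that alternative is enough. Met.
  (b) Varga Fabrication is organised under the laws of Rhoholm, so one alternative holds. Met.
  (c) The amount in controversy is 36,800 dollars, which meets the USD 20,000 floor. Condition met.
  (d) The plaintiff resides in Rhoholm. Not satisfied.
  (e) The corporate defendant(s) have their principal place of business in Galria, not Selmont; the contract was executed in Sylmarsh, not Harkdora; no such written consent has been filed — no alternative holds. However, the claim is an employment claim, so the 'unless' proviso supplies this condition. Condition met.
  → No jurisdiction.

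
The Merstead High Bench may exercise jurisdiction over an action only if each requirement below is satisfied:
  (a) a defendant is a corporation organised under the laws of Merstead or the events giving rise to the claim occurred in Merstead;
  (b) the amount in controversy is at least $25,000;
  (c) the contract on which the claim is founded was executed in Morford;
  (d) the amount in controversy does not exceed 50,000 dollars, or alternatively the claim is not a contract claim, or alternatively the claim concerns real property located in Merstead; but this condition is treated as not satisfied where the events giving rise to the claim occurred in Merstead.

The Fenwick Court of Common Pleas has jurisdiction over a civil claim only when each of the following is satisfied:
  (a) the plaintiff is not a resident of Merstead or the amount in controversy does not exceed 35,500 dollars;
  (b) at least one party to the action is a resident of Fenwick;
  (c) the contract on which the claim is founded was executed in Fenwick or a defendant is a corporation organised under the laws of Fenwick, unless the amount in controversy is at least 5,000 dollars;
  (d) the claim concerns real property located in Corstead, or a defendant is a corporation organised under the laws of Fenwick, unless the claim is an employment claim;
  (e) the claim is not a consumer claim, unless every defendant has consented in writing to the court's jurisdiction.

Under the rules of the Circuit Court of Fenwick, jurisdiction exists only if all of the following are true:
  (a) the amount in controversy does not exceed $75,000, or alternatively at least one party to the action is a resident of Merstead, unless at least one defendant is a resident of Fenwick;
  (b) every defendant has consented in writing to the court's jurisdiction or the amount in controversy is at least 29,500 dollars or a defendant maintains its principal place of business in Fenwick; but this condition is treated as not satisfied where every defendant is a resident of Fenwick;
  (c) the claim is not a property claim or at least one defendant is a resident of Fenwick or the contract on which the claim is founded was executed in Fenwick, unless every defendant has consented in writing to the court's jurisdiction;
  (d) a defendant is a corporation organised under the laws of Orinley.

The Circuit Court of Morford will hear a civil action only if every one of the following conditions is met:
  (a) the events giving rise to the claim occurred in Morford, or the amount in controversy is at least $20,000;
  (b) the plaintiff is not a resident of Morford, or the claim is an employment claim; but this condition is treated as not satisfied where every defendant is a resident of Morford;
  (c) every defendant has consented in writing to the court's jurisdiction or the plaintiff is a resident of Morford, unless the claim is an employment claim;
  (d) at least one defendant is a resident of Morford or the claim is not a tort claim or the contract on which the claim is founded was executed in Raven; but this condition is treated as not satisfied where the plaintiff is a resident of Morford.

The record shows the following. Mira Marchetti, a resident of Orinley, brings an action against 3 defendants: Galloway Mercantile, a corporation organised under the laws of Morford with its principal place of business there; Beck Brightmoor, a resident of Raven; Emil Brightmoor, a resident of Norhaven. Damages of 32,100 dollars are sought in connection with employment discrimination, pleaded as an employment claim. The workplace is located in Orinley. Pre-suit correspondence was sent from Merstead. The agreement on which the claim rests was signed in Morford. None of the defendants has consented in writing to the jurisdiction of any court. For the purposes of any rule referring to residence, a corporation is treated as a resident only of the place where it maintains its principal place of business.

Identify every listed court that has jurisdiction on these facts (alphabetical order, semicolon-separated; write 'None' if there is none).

The Merstead High Bench:
  (a) The corporate defendant(s) are organised in Morford, not Merstead; the operative events occurred in Orinley, not Merstead — every alternative fails. Condition not met.
  (b) The amount in controversy is 32,100 dollars, which meets the $25,000 floor. Condition met.
  (c) The contract was executed in Morford. Met.
  (d) The amount in controversy is USD 32,100, within the USD 50,000 ceiling — that alternative is enough. The carve-out does not apply: the operative events occurred in Orinley, not Merstead. Satisfied.
  → The court lacks jurisdiction.
The Fenwick Court of Common Pleas:
  (a) The plaintiff resides in Orinley, which is not Merstead, so one alternative holds. Condition met.
  (b) No party resides in Fenwick. Not met.
  (c) The contract was executed in Morford, not Fenwick; the corporate defendant(s) are organised in Morford, not Fenwick — none of the alternatives is met. However, the amount in controversy is 32,100 dollars, which meets the 5,000 dollars floor, so the 'unless' proviso supplies this condition. Satisfied.
  (d) The claim does not concern real property; the corporate defendant(s) are organised in Morford, not Fenwick — none of the alternatives is met. The proviso rescues it, though: the claim is an employment claim. Met.
  (e) The claim is an employment claim, not a consumer claim. Met.
  → No jurisdiction.
The Circuit Court of Fenwick:
  (a) The amount in controversy is 32,100 dollars, within the 75,000 dollars ceiling, which satisfies one of the alternatives. Met.
  (b) The amount in controversy is $32,100, which meets the USD 29,500 floor, so this disjunct is met. The carve-out does not apply: the defendants reside as follows — Galloway Mercantile in Morford, Beck Brightmoor in Raven, Emil Brightmoor in Norhaven — not all in Fenwick. Condition met.
  (c) The claim is an employment claim, not a property claim, which satisfies one of the alternatives. Met.
  (d) The corporate defendant(s) are organised in Morford, not Orinley. Not satisfied.
  → The court lacks jurisdiction.
The Circuit Court of Morford:
  (a) The amount in controversy is $32,100, which meets the USD 20,000 floor — that alternative is enough. Met.
  (b) The plaintiff resides in Orinley, which is not Morford — that alternative is enough. The carve-out does not apply: the defendants reside as follows — Galloway Mercantile in Morford, Beck Brightmoor in Raven, Emil Brightmoor in Norhaven — not all in Morford. Condition met.
  (c) No such written consent has been filed; the plaintiff resides in Orinley, not Morford — every alternative fails. But the claim is an employment claim, and the 'unless' clause therefore excuses the requirement. Satisfied.
  (d) Galloway Mercantile resides in Morford — that alternative is enough. And the carve-out is inapplicable — the plaintiff resides in Orinley, not Morford. Satisfied.
  → Every requirement is satisfied — jurisdiction.

the Circuit Court of Morford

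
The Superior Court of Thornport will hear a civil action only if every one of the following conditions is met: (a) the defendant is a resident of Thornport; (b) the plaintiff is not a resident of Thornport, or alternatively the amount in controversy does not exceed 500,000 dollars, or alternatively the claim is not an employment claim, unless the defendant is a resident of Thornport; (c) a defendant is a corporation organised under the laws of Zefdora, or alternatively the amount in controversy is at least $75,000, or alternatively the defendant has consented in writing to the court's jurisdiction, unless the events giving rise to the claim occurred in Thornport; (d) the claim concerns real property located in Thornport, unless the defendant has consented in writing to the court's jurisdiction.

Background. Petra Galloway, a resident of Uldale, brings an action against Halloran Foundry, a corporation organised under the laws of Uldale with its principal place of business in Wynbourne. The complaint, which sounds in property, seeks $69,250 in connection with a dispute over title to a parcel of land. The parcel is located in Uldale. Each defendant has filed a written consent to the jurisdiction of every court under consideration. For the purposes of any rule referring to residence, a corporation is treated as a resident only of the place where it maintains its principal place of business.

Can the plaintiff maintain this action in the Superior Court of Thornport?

No

The Superior Court of Thornport:
  (a) The defendant resides in Wynbourne, not Thornport. Fails.
  (b) The plaintiff resides in Uldale, which is not Thornport, so one alternative holds. Satisfied.
  (c) Every defendant has filed written consent, so one alternative holds. Met.
  (d) The property lies in Uldale, not Thornport. However, every defendant has filed written consent, so the 'unless' proviso supplies this condition. Satisfied.
  → At least one condition fails; no jurisdiction.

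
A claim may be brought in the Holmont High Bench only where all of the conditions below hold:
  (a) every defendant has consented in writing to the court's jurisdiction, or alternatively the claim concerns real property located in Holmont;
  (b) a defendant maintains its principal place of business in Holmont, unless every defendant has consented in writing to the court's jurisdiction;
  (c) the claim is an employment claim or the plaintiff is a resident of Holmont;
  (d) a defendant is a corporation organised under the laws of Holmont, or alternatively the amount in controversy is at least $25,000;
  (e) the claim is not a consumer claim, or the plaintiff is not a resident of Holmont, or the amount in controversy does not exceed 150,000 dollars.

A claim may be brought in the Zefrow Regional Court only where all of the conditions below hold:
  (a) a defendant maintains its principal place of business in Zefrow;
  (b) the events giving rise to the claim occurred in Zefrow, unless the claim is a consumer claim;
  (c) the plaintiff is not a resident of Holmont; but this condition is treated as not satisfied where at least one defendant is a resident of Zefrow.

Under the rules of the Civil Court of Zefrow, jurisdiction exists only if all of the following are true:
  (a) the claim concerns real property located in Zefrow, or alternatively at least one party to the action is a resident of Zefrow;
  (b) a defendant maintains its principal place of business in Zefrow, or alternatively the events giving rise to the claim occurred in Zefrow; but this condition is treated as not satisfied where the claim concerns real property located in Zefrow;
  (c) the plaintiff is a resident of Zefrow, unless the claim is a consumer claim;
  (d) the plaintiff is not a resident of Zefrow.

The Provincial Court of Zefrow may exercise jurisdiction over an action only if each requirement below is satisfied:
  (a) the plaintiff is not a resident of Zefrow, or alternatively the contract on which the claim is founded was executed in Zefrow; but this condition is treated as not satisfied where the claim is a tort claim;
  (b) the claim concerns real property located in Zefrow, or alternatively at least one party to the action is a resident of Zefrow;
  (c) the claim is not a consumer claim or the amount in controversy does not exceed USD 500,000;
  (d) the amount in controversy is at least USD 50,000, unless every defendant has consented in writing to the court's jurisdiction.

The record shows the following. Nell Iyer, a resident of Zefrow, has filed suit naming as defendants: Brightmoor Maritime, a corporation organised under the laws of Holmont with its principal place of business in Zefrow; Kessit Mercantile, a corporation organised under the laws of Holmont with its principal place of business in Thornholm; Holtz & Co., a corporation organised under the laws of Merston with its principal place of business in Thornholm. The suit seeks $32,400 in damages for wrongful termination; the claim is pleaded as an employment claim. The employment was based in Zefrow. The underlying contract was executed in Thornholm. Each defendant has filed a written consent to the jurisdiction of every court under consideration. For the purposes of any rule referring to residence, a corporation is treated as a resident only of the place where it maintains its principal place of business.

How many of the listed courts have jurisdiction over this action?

1

The Holmont High Bench:
  (a) Every defendant has filed written consent, so one alternative holds. Condition met.
  (b) The corporate defendant(s) have their principal place of business in Thornholm, Zefrow, not Holmont. However, every defendant has filed written consent, so the 'unless' proviso supplies this condition. Satisfied.
  (c) The claim is an employment claim, which satisfies one of the alternatives. Met.
  (d) Brightmoor Maritime is organised under the laws of Holmont, so one alternative holds. Met.
  (e) The claim is an employment claim, not a consumer claim, so one alternative holds. Met.
  → The court has jurisdiction.
The Zefrow Regional Court:
  (a) Brightmoor Maritime has its principal place of business in Zefrow. Satisfied.
  (b) The operative events occurred in Zefrow. Met.
  (c) The plaintiff resides in Zefrow, which is not Holmont. However, Brightmoor Maritime resides in Zefrow, which falls within the stated exception and so defeats the condition. Condition not met.
  → No jurisdiction.
The Civil Court of Zefrow:
  (a) Nell Iyer resides in Zefrow, which satisfies one of the alternatives. Met.
  (b) Brightmoor Maritime has its principal place of business in Zefrow — that alternative is enough. The carve-out does not apply: the claim does not concern real property. Condition met.
  (c) The plaintiff resides in Zefrow. Satisfied.
  (d) The plaintiff resides in Zefrow. Fails.
  → Not every requirement is met — no jurisdiction.
The Provincial Court of Zefrow:
  (a) The plaintiff resides in Zefrow; the contract was executed in Thornholm, not Zefrow — every alternative fails. Condition not met.
  (b) Nell Iyer resides in Zefrow — that alternative is enough. Met.
  (c) The claim is an employment claim, not a consumer claim, so this disjunct is met. Met.
  (d) The amount in controversy is 32,400 dollars, below the USD 50,000 floor. The proviso rescues it, though: every defendant has filed written consent. Satisfied.
  → The court lacks jurisdiction.
Courts with jurisdiction: the Holmont High Bench — 1 in total.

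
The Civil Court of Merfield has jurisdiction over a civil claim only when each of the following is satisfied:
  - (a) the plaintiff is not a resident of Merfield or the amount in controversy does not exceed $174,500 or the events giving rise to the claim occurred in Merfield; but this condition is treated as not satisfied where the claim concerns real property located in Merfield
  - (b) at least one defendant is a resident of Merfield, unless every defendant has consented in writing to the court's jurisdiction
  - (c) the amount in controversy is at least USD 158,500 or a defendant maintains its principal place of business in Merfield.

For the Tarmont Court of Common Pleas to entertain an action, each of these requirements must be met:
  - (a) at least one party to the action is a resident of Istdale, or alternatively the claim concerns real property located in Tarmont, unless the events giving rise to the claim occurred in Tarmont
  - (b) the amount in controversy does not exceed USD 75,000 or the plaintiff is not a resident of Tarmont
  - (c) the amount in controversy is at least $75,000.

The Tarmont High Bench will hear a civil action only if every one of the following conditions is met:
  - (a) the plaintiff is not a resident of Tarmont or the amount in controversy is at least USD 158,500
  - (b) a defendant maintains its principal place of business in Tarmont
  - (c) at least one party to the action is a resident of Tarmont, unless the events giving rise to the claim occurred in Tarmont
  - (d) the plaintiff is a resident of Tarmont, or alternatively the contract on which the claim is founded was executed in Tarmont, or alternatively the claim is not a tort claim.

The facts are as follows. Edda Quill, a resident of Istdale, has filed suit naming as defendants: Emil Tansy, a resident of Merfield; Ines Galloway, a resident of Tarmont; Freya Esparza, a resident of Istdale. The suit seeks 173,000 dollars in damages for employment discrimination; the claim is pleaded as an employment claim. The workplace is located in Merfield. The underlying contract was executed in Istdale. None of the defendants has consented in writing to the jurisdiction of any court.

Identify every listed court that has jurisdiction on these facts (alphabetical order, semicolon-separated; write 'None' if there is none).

the Civil Court of Merfield; the Tarmont Court of Common Pleas

The Civil Court of Merfield:
  (a) The plaintiff resides in Istdale, which is not Merfield, which satisfies one of the alternatives. The exception is not triggered, since the claim does not concern real property. Met.
  (b) Emil Tansy resides in Merfield. Satisfied.
  (c) The amount in controversy is USD 173,000, which meets the USD 158,500 floor, so this disjunct is met. Condition met.
  → The court has jurisdiction.
The Tarmont Court of Common Pleas:
  (a) Edda Quill resides in Istdale — that alternative is enough. Satisfied.
  (b) The plaintiff resides in Istdale, which is not Tarmont, so this disjunct is met. Condition met.
  (c) The amount in controversy is 173,000 dollars, which meets the $75,000 floor. Condition met.
  → Every requirement is satisfied — jurisdiction.
The Tarmont High Bench:
  (a) The plaintiff resides in Istdale, which is not Tarmont, which satisfies one of the alternatives. Met.
  (b) No defendant is a corporation. Condition not met.
  (c) Ines Galloway resides in Tarmont. Met.
  (d) The claim is an employment claim, not a tort claim, so one alternative holds. Condition met.
  → The court lacks jurisdiction.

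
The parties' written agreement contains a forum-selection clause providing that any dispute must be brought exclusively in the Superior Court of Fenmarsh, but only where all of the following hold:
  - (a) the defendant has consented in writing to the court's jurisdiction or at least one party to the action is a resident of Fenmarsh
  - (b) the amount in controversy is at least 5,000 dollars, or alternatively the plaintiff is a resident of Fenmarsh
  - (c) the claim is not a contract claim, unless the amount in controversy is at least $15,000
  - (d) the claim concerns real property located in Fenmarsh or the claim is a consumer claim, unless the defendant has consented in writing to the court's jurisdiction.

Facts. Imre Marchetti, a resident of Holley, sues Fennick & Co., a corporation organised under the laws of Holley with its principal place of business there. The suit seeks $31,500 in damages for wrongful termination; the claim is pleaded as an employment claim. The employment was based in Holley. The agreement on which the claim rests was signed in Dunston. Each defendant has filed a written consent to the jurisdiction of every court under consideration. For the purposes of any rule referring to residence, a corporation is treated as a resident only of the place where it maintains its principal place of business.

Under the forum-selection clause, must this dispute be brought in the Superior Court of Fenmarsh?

The Superior Court of Fenmarsh:
  (a) Every defendant has filed written consent, so one alternative holds. Condition met.
  (b) The amount in controversy is USD 31,500, which meets the USD 5,000 floor — that alternative is enough. Met.
  (c) The claim is an employment claim, not a contract claim. Condition met.
  (d) The claim does not concern real property; the claim is an employment claim, not a consumer claim — no alternative holds. However, every defendant has filed written consent, so the 'unless' proviso supplies this condition. Condition met.
  → The clause applies.

Yes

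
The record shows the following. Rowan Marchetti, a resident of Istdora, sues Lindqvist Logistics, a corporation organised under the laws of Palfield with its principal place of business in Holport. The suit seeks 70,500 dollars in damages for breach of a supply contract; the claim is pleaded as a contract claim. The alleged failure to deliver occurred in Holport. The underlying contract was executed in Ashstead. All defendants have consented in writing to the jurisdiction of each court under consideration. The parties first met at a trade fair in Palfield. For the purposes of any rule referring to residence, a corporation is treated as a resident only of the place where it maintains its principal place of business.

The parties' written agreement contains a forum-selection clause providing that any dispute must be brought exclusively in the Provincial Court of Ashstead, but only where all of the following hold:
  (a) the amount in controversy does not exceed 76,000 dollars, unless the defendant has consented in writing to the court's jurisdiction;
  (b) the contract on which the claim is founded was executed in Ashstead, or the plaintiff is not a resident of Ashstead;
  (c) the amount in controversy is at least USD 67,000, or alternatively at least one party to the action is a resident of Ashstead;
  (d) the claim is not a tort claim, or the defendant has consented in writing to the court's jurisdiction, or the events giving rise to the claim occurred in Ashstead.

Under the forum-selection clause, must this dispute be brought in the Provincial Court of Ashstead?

Yes

The Provincial Court of Ashstead:
  (a) The amount in controversy is $70,500, within the $76,000 ceiling. Condition met.
  (b) The contract was executed in Ashstead, so this disjunct is met. Met.
  (c) The amount in controversy is USD 70,500, which meets the USD 67,000 floor, so one alternative holds. Satisfied.
  (d) The claim is a contract claim, not a tort claim — that alternative is enough. Condition met.
  → The clause applies.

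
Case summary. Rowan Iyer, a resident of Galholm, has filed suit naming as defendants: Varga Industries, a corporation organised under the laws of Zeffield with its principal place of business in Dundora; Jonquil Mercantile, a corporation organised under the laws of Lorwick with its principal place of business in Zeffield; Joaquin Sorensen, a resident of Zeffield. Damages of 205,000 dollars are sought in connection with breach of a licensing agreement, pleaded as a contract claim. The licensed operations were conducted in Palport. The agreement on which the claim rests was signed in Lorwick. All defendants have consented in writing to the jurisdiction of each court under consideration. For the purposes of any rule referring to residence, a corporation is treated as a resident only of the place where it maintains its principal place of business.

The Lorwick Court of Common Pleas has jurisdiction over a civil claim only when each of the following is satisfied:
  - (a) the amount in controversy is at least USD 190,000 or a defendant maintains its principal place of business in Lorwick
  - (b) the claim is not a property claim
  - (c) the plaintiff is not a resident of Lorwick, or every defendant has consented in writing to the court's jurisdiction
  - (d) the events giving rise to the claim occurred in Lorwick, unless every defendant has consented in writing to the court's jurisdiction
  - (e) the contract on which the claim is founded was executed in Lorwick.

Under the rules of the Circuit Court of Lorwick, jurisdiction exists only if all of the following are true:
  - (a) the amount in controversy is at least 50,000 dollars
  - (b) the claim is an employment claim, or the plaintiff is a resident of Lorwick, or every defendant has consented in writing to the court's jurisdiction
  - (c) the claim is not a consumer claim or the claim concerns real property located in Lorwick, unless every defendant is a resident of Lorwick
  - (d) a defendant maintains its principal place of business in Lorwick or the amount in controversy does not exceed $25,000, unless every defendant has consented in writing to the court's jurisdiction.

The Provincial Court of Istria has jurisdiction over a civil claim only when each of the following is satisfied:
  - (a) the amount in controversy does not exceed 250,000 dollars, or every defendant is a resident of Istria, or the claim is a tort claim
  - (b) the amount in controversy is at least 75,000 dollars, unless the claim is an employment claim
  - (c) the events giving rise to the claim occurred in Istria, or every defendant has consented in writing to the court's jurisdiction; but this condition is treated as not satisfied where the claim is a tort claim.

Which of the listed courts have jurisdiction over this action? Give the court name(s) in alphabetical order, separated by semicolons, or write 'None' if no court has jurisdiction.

The Lorwick Court of Common Pleas:
  (a) The amount in controversy is USD 205,000, which meets the USD 190,000 floor — that alternative is enough. Condition met.
  (b) The claim is a contract claim, not a property claim. Satisfied.
  (c) The plaintiff resides in Galholm, which is not Lorwick, so this disjunct is met. Condition met.
  (d) The operative events occurred in Palport, not Lorwick. But every defendant has filed written consent, and the 'unless' clause therefore excuses the requirement. Met.
  (e) The contract was executed in Lorwick. Met.
  → The court has jurisdiction.
The Circuit Court of Lorwick:
  (a) The amount in controversy is USD 205,000, which meets the USD 50,000 floor. Met.
  (b) Every defendant has filed written consent, so one alternative holds. Condition met.
  (c) The claim is a contract claim, not a consumer claim, which satisfies one of the alternatives. Met.
  (d) The corporate defendant(s) have their principal place of business in Dundora, Zeffield, not Lorwick; the amount in controversy is $205,000, above the USD 25,000 ceiling — none of the alternatives is met. However, every defendant has filed written consent, so the 'unless' proviso supplies this condition. Condition met.
  → The court has jurisdiction.
The Provincial Court of Istria:
  (a) The amount in controversy is USD 205,000, within the 250,000 dollars ceiling, so this disjunct is met. Condition met.
  (b) The amount in controversy is $205,000, which meets the USD 75,000 floor. Met.
  (c) Every defendant has filed written consent — that alternative is enough. The exception is not triggered, since the claim is a contract claim, not a tort claim. Satisfied.
  → Jurisdiction lies.

the Circuit Court of Lorwick; the Lorwick Court of Common Pleas; the Provincial Court of Istria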